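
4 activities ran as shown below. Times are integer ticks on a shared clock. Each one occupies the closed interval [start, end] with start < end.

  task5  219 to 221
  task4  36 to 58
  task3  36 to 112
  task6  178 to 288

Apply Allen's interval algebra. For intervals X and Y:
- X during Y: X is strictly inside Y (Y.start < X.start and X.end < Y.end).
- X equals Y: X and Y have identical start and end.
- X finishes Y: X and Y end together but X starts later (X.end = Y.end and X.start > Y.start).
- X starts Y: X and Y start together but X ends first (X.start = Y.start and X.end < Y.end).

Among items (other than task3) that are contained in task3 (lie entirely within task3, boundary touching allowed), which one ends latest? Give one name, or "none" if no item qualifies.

task4

Target task3 = [36, 112].
task4 [36, 58] → starts → candidate.
task5 [219, 221] → after → excluded.
task6 [178, 288] → after → excluded.
Among candidates, latest end is 58 → task4.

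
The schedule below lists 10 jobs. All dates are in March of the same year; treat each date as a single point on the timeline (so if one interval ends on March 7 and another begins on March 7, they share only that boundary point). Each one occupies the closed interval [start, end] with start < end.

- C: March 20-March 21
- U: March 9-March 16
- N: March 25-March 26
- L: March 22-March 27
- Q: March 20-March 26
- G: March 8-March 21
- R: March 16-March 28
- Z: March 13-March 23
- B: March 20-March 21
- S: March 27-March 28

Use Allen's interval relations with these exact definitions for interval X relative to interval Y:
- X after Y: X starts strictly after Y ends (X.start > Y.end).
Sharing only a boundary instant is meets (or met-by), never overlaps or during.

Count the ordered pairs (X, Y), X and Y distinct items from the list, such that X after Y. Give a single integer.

Checking all 90 ordered pairs for relation 'after'; matching pairs in alphabetical order:
(B, U): B after U ✓
(C, U): C after U ✓
(L, B): L after B ✓
(L, C): L after C ✓
(L, G): L after G ✓
(L, U): L after U ✓
(N, B): N after B ✓
(N, C): N after C ✓
(N, G): N after G ✓
(N, U): N after U ✓
(N, Z): N after Z ✓
(Q, U): Q after U ✓
(S, B): S after B ✓
(S, C): S after C ✓
(S, G): S after G ✓
(S, N): S after N ✓
(S, Q): S after Q ✓
(S, U): S after U ✓
(S, Z): S after Z ✓
Count: 19.

19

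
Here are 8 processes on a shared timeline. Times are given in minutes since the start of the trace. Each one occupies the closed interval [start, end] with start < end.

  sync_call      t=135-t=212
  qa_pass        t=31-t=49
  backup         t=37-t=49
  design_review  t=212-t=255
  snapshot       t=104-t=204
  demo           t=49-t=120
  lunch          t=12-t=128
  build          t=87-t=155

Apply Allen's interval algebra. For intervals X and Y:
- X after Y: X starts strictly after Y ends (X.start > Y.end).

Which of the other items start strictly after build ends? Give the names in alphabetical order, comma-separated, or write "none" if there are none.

Target build = [t=87, t=155].
backup [t=37, t=49] → before → no.
demo [t=49, t=120] → overlaps → no.
design_review [t=212, t=255] → after → yes.
lunch [t=12, t=128] → overlaps → no.
qa_pass [t=31, t=49] → before → no.
snapshot [t=104, t=204] → overlapped-by → no.
sync_call [t=135, t=212] → overlapped-by → no.
Result: design_review.

design_review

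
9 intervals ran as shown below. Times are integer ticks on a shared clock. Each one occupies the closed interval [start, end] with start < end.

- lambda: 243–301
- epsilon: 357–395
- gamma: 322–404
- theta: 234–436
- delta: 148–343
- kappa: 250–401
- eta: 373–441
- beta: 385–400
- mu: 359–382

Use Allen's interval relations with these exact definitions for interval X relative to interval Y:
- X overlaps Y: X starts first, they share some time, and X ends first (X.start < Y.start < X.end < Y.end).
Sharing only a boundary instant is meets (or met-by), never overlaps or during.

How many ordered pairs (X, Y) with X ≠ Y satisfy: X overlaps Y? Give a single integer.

11

Checking all 72 ordered pairs for relation 'overlaps'; matching pairs in alphabetical order:
(delta, gamma): delta overlaps gamma ✓
(delta, kappa): delta overlaps kappa ✓
(delta, theta): delta overlaps theta ✓
(epsilon, beta): epsilon overlaps beta ✓
(epsilon, eta): epsilon overlaps eta ✓
(gamma, eta): gamma overlaps eta ✓
(kappa, eta): kappa overlaps eta ✓
(kappa, gamma): kappa overlaps gamma ✓
(lambda, kappa): lambda overlaps kappa ✓
(mu, eta): mu overlaps eta ✓
(theta, eta): theta overlaps eta ✓
Count: 11.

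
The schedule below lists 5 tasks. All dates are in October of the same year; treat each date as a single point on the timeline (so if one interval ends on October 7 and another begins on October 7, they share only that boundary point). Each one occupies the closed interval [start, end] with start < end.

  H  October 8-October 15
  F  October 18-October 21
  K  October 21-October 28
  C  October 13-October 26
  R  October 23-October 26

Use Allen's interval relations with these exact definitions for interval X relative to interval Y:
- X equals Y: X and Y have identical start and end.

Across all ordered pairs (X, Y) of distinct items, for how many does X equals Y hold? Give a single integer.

0

Checking all 20 ordered pairs for relation 'equals'; matching pairs in alphabetical order:
No pair satisfies it.
Count: 0.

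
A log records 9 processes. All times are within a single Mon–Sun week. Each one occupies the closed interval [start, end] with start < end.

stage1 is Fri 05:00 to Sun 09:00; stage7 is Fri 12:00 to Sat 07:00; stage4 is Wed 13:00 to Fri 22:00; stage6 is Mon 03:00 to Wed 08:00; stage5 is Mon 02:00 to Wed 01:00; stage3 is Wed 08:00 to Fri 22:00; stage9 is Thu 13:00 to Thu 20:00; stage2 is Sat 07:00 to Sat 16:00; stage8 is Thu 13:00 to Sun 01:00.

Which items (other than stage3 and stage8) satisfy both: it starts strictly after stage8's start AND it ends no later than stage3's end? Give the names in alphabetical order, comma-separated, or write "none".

none

Conditions: its start is strictly after stage8's start (X.start > Thu 13:00) AND its end is no later than stage3's end (X.end <= Fri 22:00).
stage1: start Fri 05:00 > Thu 13:00? ✓; end Sun 09:00 <= Fri 22:00? ✗ → no.
stage2: start Sat 07:00 > Thu 13:00? ✓; end Sat 16:00 <= Fri 22:00? ✗ → no.
stage4: start Wed 13:00 > Thu 13:00? ✗; end Fri 22:00 <= Fri 22:00? ✓ → no.
stage5: start Mon 02:00 > Thu 13:00? ✗; end Wed 01:00 <= Fri 22:00? ✓ → no.
stage6: start Mon 03:00 > Thu 13:00? ✗; end Wed 08:00 <= Fri 22:00? ✓ → no.
stage7: start Fri 12:00 > Thu 13:00? ✓; end Sat 07:00 <= Fri 22:00? ✗ → no.
stage9: start Thu 13:00 > Thu 13:00? ✗; end Thu 20:00 <= Fri 22:00? ✓ → no.
Result: none.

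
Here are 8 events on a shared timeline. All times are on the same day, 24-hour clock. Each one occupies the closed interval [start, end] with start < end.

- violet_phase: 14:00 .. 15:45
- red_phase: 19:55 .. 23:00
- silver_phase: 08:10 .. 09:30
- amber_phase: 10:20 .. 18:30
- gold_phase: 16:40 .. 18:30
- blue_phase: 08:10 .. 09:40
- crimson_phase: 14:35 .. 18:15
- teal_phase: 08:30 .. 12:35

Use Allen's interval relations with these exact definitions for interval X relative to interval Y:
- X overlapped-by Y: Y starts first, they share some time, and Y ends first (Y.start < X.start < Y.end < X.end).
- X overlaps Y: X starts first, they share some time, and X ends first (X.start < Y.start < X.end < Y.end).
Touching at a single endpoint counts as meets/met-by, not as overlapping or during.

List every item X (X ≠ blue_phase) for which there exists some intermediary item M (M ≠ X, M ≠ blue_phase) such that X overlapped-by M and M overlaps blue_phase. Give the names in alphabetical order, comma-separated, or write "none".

none

Target blue_phase = [08:10, 09:40].
Intermediaries M with M overlaps blue_phase: none.
Union: none.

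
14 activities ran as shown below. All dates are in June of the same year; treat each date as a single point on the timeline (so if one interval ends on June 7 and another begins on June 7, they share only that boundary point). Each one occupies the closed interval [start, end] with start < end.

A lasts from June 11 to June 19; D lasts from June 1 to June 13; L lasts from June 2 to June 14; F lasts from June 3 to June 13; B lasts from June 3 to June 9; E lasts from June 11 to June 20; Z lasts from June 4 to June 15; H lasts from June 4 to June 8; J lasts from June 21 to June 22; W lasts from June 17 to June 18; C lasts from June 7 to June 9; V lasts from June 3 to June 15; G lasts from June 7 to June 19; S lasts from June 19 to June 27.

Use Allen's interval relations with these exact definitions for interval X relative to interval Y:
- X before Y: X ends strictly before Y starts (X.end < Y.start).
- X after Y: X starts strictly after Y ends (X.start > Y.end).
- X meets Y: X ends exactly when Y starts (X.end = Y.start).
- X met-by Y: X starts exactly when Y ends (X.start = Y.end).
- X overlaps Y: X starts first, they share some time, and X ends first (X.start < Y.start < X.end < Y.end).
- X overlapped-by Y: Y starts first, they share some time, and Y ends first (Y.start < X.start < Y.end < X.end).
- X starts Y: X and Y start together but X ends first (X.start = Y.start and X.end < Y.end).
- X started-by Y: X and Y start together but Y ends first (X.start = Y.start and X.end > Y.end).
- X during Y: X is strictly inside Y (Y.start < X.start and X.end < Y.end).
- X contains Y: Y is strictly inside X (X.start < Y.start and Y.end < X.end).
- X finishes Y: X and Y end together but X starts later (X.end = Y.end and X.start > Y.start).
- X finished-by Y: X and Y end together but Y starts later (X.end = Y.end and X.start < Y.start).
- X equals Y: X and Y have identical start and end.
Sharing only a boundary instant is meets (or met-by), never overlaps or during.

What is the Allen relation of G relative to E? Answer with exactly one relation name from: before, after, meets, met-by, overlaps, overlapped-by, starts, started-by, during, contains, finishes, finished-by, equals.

G = [June 7, June 19]; E = [June 11, June 20].
Compare endpoints: G.start < E.start, G.start < E.end, G.end > E.start, G.end < E.end.
That pattern is 'overlaps'.

overlaps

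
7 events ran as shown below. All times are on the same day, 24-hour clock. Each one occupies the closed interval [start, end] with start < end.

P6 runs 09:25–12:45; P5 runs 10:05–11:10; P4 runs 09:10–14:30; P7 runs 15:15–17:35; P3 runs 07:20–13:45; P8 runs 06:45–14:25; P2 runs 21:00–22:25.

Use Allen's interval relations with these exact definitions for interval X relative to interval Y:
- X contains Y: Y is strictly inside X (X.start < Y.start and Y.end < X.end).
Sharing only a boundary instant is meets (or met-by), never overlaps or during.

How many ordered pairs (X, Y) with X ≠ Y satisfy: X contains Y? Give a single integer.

8

Checking all 42 ordered pairs for relation 'contains'; matching pairs in alphabetical order:
(P3, P5): P3 contains P5 ✓
(P3, P6): P3 contains P6 ✓
(P4, P5): P4 contains P5 ✓
(P4, P6): P4 contains P6 ✓
(P6, P5): P6 contains P5 ✓
(P8, P3): P8 contains P3 ✓
(P8, P5): P8 contains P5 ✓
(P8, P6): P8 contains P6 ✓
Count: 8.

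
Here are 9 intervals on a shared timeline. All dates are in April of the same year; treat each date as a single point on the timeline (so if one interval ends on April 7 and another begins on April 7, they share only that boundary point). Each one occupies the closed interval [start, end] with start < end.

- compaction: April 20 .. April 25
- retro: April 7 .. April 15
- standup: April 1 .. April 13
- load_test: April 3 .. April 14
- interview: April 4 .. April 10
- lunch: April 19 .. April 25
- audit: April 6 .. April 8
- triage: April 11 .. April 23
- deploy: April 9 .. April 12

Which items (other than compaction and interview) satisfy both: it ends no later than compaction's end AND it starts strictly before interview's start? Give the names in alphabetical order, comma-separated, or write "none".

load_test, standup

Conditions: its end is no later than compaction's end (X.end <= April 25) AND its start is strictly before interview's start (X.start < April 4).
audit: end April 8 <= April 25? ✓; start April 6 < April 4? ✗ → no.
deploy: end April 12 <= April 25? ✓; start April 9 < April 4? ✗ → no.
load_test: end April 14 <= April 25? ✓; start April 3 < April 4? ✓ → yes.
lunch: end April 25 <= April 25? ✓; start April 19 < April 4? ✗ → no.
retro: end April 15 <= April 25? ✓; start April 7 < April 4? ✗ → no.
standup: end April 13 <= April 25? ✓; start April 1 < April 4? ✓ → yes.
triage: end April 23 <= April 25? ✓; start April 11 < April 4? ✗ → no.
Result: load_test, standup.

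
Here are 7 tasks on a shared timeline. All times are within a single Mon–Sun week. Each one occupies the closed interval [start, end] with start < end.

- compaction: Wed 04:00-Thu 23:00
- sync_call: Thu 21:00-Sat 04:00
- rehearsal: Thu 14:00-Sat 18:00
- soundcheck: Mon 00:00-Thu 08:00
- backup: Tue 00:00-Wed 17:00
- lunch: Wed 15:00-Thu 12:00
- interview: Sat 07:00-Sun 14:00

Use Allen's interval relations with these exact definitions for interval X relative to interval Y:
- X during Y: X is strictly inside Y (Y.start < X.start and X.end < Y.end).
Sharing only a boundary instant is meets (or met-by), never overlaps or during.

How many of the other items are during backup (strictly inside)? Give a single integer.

0

Target backup = [Tue 00:00, Wed 17:00].
compaction [Wed 04:00, Thu 23:00] → overlapped-by → no.
interview [Sat 07:00, Sun 14:00] → after → no.
lunch [Wed 15:00, Thu 12:00] → overlapped-by → no.
rehearsal [Thu 14:00, Sat 18:00] → after → no.
soundcheck [Mon 00:00, Thu 08:00] → contains → no.
sync_call [Thu 21:00, Sat 04:00] → after → no.
Total: 0.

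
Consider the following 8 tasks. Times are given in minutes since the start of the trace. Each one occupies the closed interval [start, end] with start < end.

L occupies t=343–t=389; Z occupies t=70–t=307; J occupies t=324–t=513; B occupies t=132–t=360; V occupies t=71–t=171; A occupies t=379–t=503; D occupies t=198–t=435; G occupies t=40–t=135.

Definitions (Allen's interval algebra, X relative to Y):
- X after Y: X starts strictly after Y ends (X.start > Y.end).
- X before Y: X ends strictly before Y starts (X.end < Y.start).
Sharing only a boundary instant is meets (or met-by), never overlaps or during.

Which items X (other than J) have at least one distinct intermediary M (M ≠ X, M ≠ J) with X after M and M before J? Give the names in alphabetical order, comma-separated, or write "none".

Target J = [t=324, t=513].
Intermediaries M with M before J: G, V, Z.
Via G — items with X after G: A, D, L.
Via V — items with X after V: A, D, L.
Via Z — items with X after Z: A, L.
Union: A, D, L.

A, D, L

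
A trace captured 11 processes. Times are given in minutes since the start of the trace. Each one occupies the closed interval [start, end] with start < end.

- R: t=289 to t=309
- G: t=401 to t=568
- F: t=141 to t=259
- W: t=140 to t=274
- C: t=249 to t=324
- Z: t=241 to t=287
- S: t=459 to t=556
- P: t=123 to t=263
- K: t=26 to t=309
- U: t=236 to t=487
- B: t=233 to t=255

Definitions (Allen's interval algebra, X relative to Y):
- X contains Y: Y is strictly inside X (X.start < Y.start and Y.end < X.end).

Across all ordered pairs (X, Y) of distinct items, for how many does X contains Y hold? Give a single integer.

15

Checking all 110 ordered pairs for relation 'contains'; matching pairs in alphabetical order:
(C, R): C contains R ✓
(F, B): F contains B ✓
(G, S): G contains S ✓
(K, B): K contains B ✓
(K, F): K contains F ✓
(K, P): K contains P ✓
(K, W): K contains W ✓
(K, Z): K contains Z ✓
(P, B): P contains B ✓
(P, F): P contains F ✓
(U, C): U contains C ✓
(U, R): U contains R ✓
(U, Z): U contains Z ✓
(W, B): W contains B ✓
(W, F): W contains F ✓
Count: 15.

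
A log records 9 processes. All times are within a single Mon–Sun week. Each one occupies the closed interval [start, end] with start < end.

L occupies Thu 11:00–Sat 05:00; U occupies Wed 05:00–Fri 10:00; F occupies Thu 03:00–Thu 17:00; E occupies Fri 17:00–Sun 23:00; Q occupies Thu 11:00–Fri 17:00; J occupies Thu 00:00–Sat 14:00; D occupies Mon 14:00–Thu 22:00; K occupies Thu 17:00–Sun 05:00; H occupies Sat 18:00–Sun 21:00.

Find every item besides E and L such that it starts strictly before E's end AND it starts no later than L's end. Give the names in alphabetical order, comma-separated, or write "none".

D, F, J, K, Q, U

Conditions: its start is strictly before E's end (X.start < Sun 23:00) AND its start is no later than L's end (X.start <= Sat 05:00).
D: start Mon 14:00 < Sun 23:00? ✓; start Mon 14:00 <= Sat 05:00? ✓ → yes.
F: start Thu 03:00 < Sun 23:00? ✓; start Thu 03:00 <= Sat 05:00? ✓ → yes.
H: start Sat 18:00 < Sun 23:00? ✓; start Sat 18:00 <= Sat 05:00? ✗ → no.
J: start Thu 00:00 < Sun 23:00? ✓; start Thu 00:00 <= Sat 05:00? ✓ → yes.
K: start Thu 17:00 < Sun 23:00? ✓; start Thu 17:00 <= Sat 05:00? ✓ → yes.
Q: start Thu 11:00 < Sun 23:00? ✓; start Thu 11:00 <= Sat 05:00? ✓ → yes.
U: start Wed 05:00 < Sun 23:00? ✓; start Wed 05:00 <= Sat 05:00? ✓ → yes.
Result: D, F, J, K, Q, U.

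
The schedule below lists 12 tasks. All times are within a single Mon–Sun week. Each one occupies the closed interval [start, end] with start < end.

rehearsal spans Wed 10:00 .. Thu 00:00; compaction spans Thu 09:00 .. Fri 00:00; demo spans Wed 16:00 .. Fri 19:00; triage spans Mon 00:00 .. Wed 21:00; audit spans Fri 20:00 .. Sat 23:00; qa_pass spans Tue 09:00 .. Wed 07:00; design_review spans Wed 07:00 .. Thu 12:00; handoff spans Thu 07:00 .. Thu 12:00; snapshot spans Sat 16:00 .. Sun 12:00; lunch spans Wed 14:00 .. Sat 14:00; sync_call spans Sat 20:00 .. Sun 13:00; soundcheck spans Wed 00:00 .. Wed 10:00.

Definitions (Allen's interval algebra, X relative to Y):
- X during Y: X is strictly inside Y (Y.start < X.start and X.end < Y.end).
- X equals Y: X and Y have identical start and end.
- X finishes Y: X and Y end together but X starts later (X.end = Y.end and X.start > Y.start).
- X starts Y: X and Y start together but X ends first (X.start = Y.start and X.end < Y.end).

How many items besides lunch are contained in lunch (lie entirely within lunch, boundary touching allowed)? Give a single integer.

3

Target lunch = [Wed 14:00, Sat 14:00].
audit [Fri 20:00, Sat 23:00] → overlapped-by → no.
compaction [Thu 09:00, Fri 00:00] → during → counts.
demo [Wed 16:00, Fri 19:00] → during → counts.
design_review [Wed 07:00, Thu 12:00] → overlaps → no.
handoff [Thu 07:00, Thu 12:00] → during → counts.
qa_pass [Tue 09:00, Wed 07:00] → before → no.
rehearsal [Wed 10:00, Thu 00:00] → overlaps → no.
snapshot [Sat 16:00, Sun 12:00] → after → no.
soundcheck [Wed 00:00, Wed 10:00] → before → no.
sync_call [Sat 20:00, Sun 13:00] → after → no.
triage [Mon 00:00, Wed 21:00] → overlaps → no.
Total: 3.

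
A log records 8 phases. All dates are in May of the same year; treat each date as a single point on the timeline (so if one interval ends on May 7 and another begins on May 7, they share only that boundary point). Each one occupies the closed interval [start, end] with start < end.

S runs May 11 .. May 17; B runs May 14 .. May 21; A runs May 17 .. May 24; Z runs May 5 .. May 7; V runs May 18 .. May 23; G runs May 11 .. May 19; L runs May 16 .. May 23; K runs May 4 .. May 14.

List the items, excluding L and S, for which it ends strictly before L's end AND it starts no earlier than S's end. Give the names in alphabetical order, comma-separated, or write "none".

Conditions: its end is strictly before L's end (X.end < May 23) AND its start is no earlier than S's end (X.start >= May 17).
A: end May 24 < May 23? ✗; start May 17 >= May 17? ✓ → no.
B: end May 21 < May 23? ✓; start May 14 >= May 17? ✗ → no.
G: end May 19 < May 23? ✓; start May 11 >= May 17? ✗ → no.
K: end May 14 < May 23? ✓; start May 4 >= May 17? ✗ → no.
V: end May 23 < May 23? ✗; start May 18 >= May 17? ✓ → no.
Z: end May 7 < May 23? ✓; start May 5 >= May 17? ✗ → no.
Result: none.

none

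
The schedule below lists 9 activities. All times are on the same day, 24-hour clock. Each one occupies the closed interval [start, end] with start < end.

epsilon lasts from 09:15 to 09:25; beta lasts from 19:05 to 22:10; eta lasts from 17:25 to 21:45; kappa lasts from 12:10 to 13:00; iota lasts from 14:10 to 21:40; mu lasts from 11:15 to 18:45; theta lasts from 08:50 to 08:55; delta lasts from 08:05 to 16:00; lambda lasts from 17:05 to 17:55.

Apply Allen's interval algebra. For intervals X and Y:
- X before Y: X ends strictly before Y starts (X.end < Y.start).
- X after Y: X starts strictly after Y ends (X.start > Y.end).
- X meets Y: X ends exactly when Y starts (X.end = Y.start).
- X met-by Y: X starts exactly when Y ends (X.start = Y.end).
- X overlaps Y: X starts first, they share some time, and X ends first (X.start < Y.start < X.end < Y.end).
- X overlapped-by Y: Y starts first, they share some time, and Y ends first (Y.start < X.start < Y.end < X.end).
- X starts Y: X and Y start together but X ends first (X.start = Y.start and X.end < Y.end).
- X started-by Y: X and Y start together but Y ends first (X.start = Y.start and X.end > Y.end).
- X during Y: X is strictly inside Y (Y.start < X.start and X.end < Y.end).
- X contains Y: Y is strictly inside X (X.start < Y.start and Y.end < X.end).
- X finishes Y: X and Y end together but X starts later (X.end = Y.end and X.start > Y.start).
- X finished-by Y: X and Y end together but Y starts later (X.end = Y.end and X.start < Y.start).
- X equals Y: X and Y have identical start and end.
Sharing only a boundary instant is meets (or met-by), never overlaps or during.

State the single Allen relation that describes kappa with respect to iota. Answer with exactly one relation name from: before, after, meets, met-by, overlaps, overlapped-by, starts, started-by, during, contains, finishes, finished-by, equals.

before

kappa = [12:10, 13:00]; iota = [14:10, 21:40].
Compare endpoints: kappa.start < iota.start, kappa.start < iota.end, kappa.end < iota.start, kappa.end < iota.end.
That pattern is 'before'.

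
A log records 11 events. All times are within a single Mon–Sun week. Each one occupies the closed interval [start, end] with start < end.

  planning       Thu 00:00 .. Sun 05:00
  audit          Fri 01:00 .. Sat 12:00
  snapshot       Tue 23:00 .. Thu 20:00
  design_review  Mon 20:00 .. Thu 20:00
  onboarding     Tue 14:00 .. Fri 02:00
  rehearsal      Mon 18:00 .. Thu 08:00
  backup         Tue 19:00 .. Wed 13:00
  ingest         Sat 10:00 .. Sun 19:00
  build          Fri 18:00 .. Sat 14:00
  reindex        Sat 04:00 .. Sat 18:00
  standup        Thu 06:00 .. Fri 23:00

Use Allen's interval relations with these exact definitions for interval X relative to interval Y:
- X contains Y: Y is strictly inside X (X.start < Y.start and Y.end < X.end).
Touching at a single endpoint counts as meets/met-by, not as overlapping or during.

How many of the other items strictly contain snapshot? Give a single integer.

Target snapshot = [Tue 23:00, Thu 20:00].
audit [Fri 01:00, Sat 12:00] → after → no.
backup [Tue 19:00, Wed 13:00] → overlaps → no.
build [Fri 18:00, Sat 14:00] → after → no.
design_review [Mon 20:00, Thu 20:00] → finished-by → no.
ingest [Sat 10:00, Sun 19:00] → after → no.
onboarding [Tue 14:00, Fri 02:00] → contains → counts.
planning [Thu 00:00, Sun 05:00] → overlapped-by → no.
rehearsal [Mon 18:00, Thu 08:00] → overlaps → no.
reindex [Sat 04:00, Sat 18:00] → after → no.
standup [Thu 06:00, Fri 23:00] → overlapped-by → no.
Total: 1.

1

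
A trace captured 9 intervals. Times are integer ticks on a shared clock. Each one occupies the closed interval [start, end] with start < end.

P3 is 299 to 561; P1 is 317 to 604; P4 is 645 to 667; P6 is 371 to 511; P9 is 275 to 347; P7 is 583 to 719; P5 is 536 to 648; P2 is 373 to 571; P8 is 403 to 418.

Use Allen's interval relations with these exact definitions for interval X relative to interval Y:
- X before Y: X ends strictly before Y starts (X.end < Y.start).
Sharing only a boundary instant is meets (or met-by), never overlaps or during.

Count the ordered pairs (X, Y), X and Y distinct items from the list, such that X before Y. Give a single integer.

Checking all 72 ordered pairs for relation 'before'; matching pairs in alphabetical order:
(P1, P4): P1 before P4 ✓
(P2, P4): P2 before P4 ✓
(P2, P7): P2 before P7 ✓
(P3, P4): P3 before P4 ✓
(P3, P7): P3 before P7 ✓
(P6, P4): P6 before P4 ✓
(P6, P5): P6 before P5 ✓
(P6, P7): P6 before P7 ✓
(P8, P4): P8 before P4 ✓
(P8, P5): P8 before P5 ✓
(P8, P7): P8 before P7 ✓
(P9, P2): P9 before P2 ✓
(P9, P4): P9 before P4 ✓
(P9, P5): P9 before P5 ✓
(P9, P6): P9 before P6 ✓
(P9, P7): P9 before P7 ✓
(P9, P8): P9 before P8 ✓
Count: 17.

17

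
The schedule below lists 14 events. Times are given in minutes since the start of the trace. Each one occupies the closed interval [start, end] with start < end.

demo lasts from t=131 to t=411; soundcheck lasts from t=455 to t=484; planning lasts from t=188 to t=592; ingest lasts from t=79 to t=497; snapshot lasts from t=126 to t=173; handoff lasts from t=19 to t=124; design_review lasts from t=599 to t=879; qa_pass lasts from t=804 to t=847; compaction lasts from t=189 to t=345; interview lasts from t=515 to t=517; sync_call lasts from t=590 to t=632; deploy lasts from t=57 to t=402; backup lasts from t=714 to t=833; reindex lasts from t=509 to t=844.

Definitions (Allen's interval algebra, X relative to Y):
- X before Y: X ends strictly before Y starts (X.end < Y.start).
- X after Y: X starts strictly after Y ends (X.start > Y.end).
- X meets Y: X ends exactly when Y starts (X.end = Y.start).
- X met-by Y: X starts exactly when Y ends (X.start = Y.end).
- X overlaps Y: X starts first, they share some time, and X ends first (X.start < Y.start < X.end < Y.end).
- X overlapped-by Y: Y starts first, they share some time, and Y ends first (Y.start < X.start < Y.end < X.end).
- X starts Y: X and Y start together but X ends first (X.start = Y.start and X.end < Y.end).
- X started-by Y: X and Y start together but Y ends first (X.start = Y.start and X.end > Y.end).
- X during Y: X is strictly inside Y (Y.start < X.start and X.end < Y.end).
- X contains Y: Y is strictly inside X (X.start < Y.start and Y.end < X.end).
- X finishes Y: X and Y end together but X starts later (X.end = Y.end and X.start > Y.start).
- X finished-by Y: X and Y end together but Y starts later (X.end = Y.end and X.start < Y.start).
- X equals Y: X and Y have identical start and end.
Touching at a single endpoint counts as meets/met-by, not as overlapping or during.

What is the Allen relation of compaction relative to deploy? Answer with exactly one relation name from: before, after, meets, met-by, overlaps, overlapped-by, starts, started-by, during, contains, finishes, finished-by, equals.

during

compaction = [t=189, t=345]; deploy = [t=57, t=402].
Compare endpoints: compaction.start > deploy.start, compaction.start < deploy.end, compaction.end > deploy.start, compaction.end < deploy.end.
That pattern is 'during'.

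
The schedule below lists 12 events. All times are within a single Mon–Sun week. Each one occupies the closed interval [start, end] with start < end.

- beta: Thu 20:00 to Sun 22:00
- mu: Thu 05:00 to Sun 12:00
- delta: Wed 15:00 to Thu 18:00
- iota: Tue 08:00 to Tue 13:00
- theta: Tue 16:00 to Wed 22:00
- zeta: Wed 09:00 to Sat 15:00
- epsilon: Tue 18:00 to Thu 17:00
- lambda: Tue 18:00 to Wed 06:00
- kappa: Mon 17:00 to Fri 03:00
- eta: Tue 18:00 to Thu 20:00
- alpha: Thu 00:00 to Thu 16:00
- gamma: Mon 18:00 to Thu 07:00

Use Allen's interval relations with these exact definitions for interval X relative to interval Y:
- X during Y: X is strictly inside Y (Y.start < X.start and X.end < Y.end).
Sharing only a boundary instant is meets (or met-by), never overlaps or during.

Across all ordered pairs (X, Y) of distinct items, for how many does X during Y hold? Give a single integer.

18

Checking all 132 ordered pairs for relation 'during'; matching pairs in alphabetical order:
(alpha, delta): alpha during delta ✓
(alpha, epsilon): alpha during epsilon ✓
(alpha, eta): alpha during eta ✓
(alpha, kappa): alpha during kappa ✓
(alpha, zeta): alpha during zeta ✓
(delta, eta): delta during eta ✓
(delta, kappa): delta during kappa ✓
(delta, zeta): delta during zeta ✓
(epsilon, kappa): epsilon during kappa ✓
(eta, kappa): eta during kappa ✓
(gamma, kappa): gamma during kappa ✓
(iota, gamma): iota during gamma ✓
(iota, kappa): iota during kappa ✓
(lambda, gamma): lambda during gamma ✓
(lambda, kappa): lambda during kappa ✓
(lambda, theta): lambda during theta ✓
(theta, gamma): theta during gamma ✓
(theta, kappa): theta during kappa ✓
Count: 18.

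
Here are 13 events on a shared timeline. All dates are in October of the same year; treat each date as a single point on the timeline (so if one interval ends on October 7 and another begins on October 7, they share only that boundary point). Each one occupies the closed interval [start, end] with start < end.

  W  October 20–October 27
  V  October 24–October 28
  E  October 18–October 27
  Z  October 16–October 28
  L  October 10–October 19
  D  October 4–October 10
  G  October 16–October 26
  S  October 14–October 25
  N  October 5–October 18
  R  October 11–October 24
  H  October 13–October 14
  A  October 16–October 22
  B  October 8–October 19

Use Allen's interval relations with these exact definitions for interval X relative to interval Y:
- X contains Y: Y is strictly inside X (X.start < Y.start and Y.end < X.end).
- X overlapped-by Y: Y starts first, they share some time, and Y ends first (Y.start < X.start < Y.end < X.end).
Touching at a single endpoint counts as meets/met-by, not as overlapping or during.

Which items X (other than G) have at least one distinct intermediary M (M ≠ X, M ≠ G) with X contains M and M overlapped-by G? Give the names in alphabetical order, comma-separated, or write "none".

Target G = [October 16, October 26].
Intermediaries M with M overlapped-by G: E, V, W.
Via E — items with X contains E: Z.
Via V — items with X contains V: none.
Via W — items with X contains W: Z.
Union: Z.

Z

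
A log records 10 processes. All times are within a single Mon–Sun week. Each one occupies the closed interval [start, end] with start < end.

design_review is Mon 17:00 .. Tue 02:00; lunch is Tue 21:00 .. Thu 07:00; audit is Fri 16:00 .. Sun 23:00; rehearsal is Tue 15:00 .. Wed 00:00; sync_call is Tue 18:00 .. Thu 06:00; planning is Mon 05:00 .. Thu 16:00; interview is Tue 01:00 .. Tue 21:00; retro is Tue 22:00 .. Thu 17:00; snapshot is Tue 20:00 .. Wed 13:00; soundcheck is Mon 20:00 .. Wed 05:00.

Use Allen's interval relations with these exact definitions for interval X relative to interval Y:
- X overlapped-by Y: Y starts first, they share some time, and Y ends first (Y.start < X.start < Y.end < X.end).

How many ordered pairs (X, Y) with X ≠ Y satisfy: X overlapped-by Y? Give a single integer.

19

Checking all 90 ordered pairs for relation 'overlapped-by'; matching pairs in alphabetical order:
(interview, design_review): interview overlapped-by design_review ✓
(lunch, rehearsal): lunch overlapped-by rehearsal ✓
(lunch, snapshot): lunch overlapped-by snapshot ✓
(lunch, soundcheck): lunch overlapped-by soundcheck ✓
(lunch, sync_call): lunch overlapped-by sync_call ✓
(rehearsal, interview): rehearsal overlapped-by interview ✓
(retro, lunch): retro overlapped-by lunch ✓
(retro, planning): retro overlapped-by planning ✓
(retro, rehearsal): retro overlapped-by rehearsal ✓
(retro, snapshot): retro overlapped-by snapshot ✓
(retro, soundcheck): retro overlapped-by soundcheck ✓
(retro, sync_call): retro overlapped-by sync_call ✓
(snapshot, interview): snapshot overlapped-by interview ✓
(snapshot, rehearsal): snapshot overlapped-by rehearsal ✓
(snapshot, soundcheck): snapshot overlapped-by soundcheck ✓
(soundcheck, design_review): soundcheck overlapped-by design_review ✓
(sync_call, interview): sync_call overlapped-by interview ✓
(sync_call, rehearsal): sync_call overlapped-by rehearsal ✓
(sync_call, soundcheck): sync_call overlapped-by soundcheck ✓
Count: 19.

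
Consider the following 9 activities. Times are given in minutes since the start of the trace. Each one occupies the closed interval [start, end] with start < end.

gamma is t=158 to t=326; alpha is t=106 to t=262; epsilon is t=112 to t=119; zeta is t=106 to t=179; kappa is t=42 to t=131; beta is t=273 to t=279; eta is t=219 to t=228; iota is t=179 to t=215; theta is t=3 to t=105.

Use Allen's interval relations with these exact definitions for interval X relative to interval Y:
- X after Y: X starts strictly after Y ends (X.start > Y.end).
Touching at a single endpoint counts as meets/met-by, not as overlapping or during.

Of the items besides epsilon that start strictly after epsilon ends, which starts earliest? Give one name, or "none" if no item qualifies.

Target epsilon = [t=112, t=119].
alpha [t=106, t=262] → contains → excluded.
beta [t=273, t=279] → after → candidate.
eta [t=219, t=228] → after → candidate.
gamma [t=158, t=326] → after → candidate.
iota [t=179, t=215] → after → candidate.
kappa [t=42, t=131] → contains → excluded.
theta [t=3, t=105] → before → excluded.
zeta [t=106, t=179] → contains → excluded.
Among candidates, earliest start is t=158 → gamma.

gamma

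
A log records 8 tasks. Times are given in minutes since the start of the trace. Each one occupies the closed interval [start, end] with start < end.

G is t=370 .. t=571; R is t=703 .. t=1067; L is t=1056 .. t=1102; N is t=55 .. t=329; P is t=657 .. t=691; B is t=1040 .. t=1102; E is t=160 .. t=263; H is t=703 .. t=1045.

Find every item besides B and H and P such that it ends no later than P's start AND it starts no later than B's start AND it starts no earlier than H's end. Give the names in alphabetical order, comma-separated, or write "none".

Conditions: its end is no later than P's start (X.end <= t=657) AND its start is no later than B's start (X.start <= t=1040) AND its start is no earlier than H's end (X.start >= t=1045).
E: end t=263 <= t=657? ✓; start t=160 <= t=1040? ✓; start t=160 >= t=1045? ✗ → no.
G: end t=571 <= t=657? ✓; start t=370 <= t=1040? ✓; start t=370 >= t=1045? ✗ → no.
L: end t=1102 <= t=657? ✗; start t=1056 <= t=1040? ✗; start t=1056 >= t=1045? ✓ → no.
N: end t=329 <= t=657? ✓; start t=55 <= t=1040? ✓; start t=55 >= t=1045? ✗ → no.
R: end t=1067 <= t=657? ✗; start t=703 <= t=1040? ✓; start t=703 >= t=1045? ✗ → no.
Result: none.

none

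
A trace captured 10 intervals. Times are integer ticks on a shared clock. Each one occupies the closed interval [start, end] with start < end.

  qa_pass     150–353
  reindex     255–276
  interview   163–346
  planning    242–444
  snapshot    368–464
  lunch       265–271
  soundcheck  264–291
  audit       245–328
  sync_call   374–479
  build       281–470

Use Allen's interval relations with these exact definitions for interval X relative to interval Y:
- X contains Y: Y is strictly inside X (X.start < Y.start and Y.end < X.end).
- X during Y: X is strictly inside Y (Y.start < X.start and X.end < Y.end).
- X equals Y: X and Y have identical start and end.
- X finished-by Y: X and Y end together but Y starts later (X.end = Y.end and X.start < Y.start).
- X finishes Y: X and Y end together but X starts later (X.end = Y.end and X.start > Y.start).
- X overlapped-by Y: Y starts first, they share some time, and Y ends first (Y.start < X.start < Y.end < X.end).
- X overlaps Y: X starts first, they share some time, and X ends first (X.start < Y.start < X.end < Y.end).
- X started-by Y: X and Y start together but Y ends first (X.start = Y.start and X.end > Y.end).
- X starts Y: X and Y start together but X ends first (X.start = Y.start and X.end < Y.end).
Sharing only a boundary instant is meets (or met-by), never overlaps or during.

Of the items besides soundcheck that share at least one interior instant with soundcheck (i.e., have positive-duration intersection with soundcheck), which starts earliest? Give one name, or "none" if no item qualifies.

Target soundcheck = [264, 291].
audit [245, 328] → contains → candidate.
build [281, 470] → overlapped-by → candidate.
interview [163, 346] → contains → candidate.
lunch [265, 271] → during → candidate.
planning [242, 444] → contains → candidate.
qa_pass [150, 353] → contains → candidate.
reindex [255, 276] → overlaps → candidate.
snapshot [368, 464] → after → excluded.
sync_call [374, 479] → after → excluded.
Among candidates, earliest start is 150 → qa_pass.

qa_pass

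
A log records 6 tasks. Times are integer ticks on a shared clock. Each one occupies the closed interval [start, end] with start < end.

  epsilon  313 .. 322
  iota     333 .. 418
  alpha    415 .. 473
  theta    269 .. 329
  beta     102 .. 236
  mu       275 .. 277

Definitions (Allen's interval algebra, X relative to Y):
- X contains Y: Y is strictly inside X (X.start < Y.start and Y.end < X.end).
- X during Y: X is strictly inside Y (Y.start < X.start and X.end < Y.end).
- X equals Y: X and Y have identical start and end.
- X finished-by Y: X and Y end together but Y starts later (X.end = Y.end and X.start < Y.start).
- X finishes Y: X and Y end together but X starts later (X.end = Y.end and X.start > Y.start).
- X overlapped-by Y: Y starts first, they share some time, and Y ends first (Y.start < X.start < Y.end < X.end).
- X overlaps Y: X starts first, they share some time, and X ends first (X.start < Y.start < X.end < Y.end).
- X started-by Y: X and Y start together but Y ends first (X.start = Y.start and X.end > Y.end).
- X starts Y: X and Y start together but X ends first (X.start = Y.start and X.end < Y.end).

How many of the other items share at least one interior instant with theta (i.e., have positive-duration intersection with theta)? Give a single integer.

Target theta = [269, 329].
alpha [415, 473] → after → no.
beta [102, 236] → before → no.
epsilon [313, 322] → during → counts.
iota [333, 418] → after → no.
mu [275, 277] → during → counts.
Total: 2.

2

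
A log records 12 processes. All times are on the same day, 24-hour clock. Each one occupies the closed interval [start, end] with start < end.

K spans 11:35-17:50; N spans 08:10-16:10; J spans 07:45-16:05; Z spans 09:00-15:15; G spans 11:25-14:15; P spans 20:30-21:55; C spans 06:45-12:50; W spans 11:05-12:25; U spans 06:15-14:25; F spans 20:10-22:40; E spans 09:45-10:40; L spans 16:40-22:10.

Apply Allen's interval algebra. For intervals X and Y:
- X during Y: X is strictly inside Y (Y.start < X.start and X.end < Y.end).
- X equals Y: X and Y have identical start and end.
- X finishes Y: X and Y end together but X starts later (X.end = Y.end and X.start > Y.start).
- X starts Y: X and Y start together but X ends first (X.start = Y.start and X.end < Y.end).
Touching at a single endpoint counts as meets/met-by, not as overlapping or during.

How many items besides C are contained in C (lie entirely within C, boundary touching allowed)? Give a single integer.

2

Target C = [06:45, 12:50].
E [09:45, 10:40] → during → counts.
F [20:10, 22:40] → after → no.
G [11:25, 14:15] → overlapped-by → no.
J [07:45, 16:05] → overlapped-by → no.
K [11:35, 17:50] → overlapped-by → no.
L [16:40, 22:10] → after → no.
N [08:10, 16:10] → overlapped-by → no.
P [20:30, 21:55] → after → no.
U [06:15, 14:25] → contains → no.
W [11:05, 12:25] → during → counts.
Z [09:00, 15:15] → overlapped-by → no.
Total: 2.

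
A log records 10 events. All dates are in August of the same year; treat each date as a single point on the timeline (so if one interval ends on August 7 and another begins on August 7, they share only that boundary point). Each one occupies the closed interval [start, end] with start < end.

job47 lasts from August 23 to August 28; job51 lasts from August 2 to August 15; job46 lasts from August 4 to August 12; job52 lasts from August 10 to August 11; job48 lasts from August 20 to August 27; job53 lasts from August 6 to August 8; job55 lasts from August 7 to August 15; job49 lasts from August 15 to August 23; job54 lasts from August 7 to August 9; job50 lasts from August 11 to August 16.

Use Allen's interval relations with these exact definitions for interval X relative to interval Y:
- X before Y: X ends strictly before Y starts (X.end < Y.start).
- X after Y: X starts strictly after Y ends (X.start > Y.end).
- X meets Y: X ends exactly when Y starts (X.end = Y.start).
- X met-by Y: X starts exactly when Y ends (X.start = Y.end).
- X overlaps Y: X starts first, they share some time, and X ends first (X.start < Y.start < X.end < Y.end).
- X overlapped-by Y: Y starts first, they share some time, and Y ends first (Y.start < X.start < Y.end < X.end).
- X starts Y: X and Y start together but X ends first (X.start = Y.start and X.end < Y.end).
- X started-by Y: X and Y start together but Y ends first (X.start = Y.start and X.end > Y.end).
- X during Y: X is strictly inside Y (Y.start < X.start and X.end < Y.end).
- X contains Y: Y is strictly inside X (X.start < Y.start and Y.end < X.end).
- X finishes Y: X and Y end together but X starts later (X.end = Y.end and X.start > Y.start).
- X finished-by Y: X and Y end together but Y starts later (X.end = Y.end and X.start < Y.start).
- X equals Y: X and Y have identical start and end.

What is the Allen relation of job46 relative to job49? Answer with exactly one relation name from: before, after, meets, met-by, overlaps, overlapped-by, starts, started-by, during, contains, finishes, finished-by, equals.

before

job46 = [August 4, August 12]; job49 = [August 15, August 23].
Compare endpoints: job46.start < job49.start, job46.start < job49.end, job46.end < job49.start, job46.end < job49.end.
That pattern is 'before'.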